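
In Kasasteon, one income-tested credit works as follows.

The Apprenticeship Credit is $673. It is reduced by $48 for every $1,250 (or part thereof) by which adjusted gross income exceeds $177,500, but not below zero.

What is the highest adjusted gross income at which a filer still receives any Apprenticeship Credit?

After 14 increments the reduction is 14 × $48 = $672, leaving $1; one more increment wipes it out. Increment 14 ends at excess 14 × $1,250 = $17,500, so the highest qualifying income is $177,500 + $17,500 = $195,000.

$195,000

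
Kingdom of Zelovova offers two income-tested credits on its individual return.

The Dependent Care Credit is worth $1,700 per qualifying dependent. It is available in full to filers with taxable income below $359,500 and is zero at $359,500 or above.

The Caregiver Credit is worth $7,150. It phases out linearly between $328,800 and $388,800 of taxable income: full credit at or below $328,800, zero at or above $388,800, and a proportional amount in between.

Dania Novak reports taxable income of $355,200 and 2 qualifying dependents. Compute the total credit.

$7,404

Dependent Care Credit: base = 2 × $1,700 = $3,400. $355,200 is below the $359,500 cutoff, so the full $3,400 applies.
Caregiver Credit: $355,200 is $26,400 into a $60,000 phase-out range, leaving 33,600/60,000 of the credit: $7,150 × 33,600/60,000 = $4,004.
Total: $3,400 + $4,004 = $7,404.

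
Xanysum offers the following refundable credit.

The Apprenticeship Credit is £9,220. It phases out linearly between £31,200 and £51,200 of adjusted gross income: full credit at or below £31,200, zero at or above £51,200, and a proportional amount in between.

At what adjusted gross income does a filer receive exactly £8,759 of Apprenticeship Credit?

£8,759 is 8,759/9,220 of the full £9,220, so 461/9,220 of the £20,000 range has been used: income = £31,200 + £20,000 × 461/9,220 = £32,200.

£32,200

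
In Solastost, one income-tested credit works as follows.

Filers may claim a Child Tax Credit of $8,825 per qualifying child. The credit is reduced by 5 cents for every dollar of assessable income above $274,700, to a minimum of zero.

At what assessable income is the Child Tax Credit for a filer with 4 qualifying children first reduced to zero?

Full credit = 4 × $8,825 = $35,300.
The credit falls by 5% of each dollar above $274,700, so it reaches zero when the excess is $35,300 / 5% = $706,000: income = $274,700 + $706,000 = $980,700.

$980,700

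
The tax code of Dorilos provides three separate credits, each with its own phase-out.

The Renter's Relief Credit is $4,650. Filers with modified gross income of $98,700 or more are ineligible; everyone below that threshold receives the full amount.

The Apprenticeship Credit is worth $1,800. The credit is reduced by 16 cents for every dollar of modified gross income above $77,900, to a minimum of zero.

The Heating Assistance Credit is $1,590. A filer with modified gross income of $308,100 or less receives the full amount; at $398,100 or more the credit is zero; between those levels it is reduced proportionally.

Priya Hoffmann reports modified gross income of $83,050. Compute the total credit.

$7,216

Renter's Relief Credit: $83,050 is below the $98,700 cutoff, so the full $4,650 applies.
Apprenticeship Credit: 16% of the $5,150 excess over $77,900 is $824; credit = $1,800 − $824 = $976.
Heating Assistance Credit: $83,050 is at or below the $308,100 threshold, so the full $1,590 applies.
Total: $4,650 + $976 + $1,590 = $7,216.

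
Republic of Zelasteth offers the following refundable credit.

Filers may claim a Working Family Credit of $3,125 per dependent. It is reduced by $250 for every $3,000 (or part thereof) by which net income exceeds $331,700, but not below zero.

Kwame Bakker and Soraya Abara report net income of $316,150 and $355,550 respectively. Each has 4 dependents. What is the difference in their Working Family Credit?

Kwame ($316,150): Working Family Credit: base = 4 × $3,125 = $12,500. $316,150 is at or below the $331,700 threshold, so the full $12,500 applies.
Soraya ($355,550): Working Family Credit: base = 4 × $3,125 = $12,500. income exceeds $331,700 by $23,850, which is 8 full-or-partial $3,000 increments; reduction = 8 × $250 = $2,000, leaving $10,500.
Difference: |$12,500 − $10,500| = $2,000.

$2,000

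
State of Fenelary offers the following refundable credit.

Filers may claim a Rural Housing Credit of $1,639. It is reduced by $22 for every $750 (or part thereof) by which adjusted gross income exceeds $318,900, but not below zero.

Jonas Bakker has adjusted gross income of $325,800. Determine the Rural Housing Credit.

$1,419

Rural Housing Credit: income exceeds $318,900 by $6,900, which is 10 full-or-partial $750 increments; reduction = 10 × $22 = $220, leaving $1,419.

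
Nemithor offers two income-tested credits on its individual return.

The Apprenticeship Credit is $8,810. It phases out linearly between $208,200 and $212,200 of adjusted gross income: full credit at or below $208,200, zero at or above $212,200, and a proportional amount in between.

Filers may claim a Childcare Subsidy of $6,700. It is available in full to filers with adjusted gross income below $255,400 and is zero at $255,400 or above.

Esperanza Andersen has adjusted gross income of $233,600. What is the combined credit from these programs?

Apprenticeship Credit: $233,600 is at or above $212,200, so the credit is $0.
Childcare Subsidy: $233,600 is below the $255,400 cutoff, so the full $6,700 applies.
Total: $0 + $6,700 = $6,700.

$6,700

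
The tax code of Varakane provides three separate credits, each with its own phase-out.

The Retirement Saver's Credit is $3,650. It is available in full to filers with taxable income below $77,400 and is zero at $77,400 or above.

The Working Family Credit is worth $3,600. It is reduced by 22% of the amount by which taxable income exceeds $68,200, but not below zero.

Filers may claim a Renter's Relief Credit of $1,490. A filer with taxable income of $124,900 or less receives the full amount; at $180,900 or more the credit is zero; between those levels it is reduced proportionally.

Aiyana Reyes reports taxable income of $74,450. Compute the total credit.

$7,365

Retirement Saver's Credit: $74,450 is below the $77,400 cutoff, so the full $3,650 applies.
Working Family Credit: 22% of the $6,250 excess over $68,200 is $1,375; credit = $3,600 − $1,375 = $2,225.
Renter's Relief Credit: $74,450 is at or below the $124,900 threshold, so the full $1,490 applies.
Total: $3,650 + $2,225 + $1,490 = $7,365.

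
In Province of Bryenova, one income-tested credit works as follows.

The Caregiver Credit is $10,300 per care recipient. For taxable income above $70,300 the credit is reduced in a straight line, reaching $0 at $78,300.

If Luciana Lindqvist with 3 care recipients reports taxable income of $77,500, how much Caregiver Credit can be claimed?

Caregiver Credit: base = 3 × $10,300 = $30,900. $77,500 is $7,200 into a $8,000 phase-out range, leaving 800/8,000 of the credit: $30,900 × 800/8,000 = $3,090.

$3,090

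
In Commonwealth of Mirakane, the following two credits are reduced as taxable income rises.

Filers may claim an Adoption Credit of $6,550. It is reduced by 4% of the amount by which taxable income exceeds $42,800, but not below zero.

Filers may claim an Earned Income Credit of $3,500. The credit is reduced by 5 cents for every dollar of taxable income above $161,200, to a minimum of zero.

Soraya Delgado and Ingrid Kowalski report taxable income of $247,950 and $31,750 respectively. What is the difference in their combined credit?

$10,050

Soraya ($247,950): Adoption Credit: 4% of the $205,150 excess over $42,800 is $8,206 ≥ base, so the credit is $0. Earned Income Credit: 5% of the $86,750 excess over $161,200 is $4,337.50 ≥ base, so the credit is $0. total $0 + $0 = $0
Ingrid ($31,750): Adoption Credit: $31,750 is at or below the $42,800 threshold, so the full $6,550 applies. Earned Income Credit: $31,750 is at or below the $161,200 threshold, so the full $3,500 applies. total $6,550 + $3,500 = $10,050
Difference: |$0 − $10,050| = $10,050.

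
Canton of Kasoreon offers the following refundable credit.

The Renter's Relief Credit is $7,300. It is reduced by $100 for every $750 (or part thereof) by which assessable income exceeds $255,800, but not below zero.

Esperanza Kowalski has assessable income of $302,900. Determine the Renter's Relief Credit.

$1,000

Renter's Relief Credit: income exceeds $255,800 by $47,100, which is 63 full-or-partial $750 increments; reduction = 63 × $100 = $6,300, leaving $1,000.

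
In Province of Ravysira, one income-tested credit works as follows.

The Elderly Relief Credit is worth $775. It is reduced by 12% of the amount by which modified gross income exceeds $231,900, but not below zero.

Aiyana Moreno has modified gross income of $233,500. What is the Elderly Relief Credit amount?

$583

Elderly Relief Credit: 12% of the $1,600 excess over $231,900 is $192; credit = $775 − $192 = $583.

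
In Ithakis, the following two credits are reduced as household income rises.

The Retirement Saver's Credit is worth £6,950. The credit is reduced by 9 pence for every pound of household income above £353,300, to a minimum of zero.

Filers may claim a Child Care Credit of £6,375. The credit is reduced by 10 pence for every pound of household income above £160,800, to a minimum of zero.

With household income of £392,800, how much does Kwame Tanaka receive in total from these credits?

£3,395

Retirement Saver's Credit: 9% of the £39,500 excess over £353,300 is £3,555; credit = £6,950 − £3,555 = £3,395.
Child Care Credit: 10% of the £232,000 excess over £160,800 is £23,200 ≥ base, so the credit is £0.
Total: £3,395 + £0 = £3,395.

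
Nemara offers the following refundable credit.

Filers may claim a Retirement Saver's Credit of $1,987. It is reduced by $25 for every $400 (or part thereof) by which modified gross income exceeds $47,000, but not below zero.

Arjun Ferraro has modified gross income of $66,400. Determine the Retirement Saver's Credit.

$762

Retirement Saver's Credit: income exceeds $47,000 by $19,400, which is 49 full-or-partial $400 increments; reduction = 49 × $25 = $1,225, leaving $762.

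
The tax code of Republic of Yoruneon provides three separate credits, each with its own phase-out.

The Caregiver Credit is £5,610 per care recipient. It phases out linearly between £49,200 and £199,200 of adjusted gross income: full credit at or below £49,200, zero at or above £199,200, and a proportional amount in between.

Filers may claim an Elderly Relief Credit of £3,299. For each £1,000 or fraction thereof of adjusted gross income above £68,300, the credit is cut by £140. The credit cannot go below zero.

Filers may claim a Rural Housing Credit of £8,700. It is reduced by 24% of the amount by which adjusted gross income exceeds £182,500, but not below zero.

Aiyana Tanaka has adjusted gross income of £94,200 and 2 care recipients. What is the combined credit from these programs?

£16,554

Caregiver Credit: base = 2 × £5,610 = £11,220. £94,200 is £45,000 into a £150,000 phase-out range, leaving 105,000/150,000 of the credit: £11,220 × 105,000/150,000 = £7,854.
Elderly Relief Credit: income exceeds £68,300 by £25,900 → 26 increments × £140 = £3,640 ≥ base, so the credit is £0.
Rural Housing Credit: £94,200 is at or below the £182,500 threshold, so the full £8,700 applies.
Total: £7,854 + £0 + £8,700 = £16,554.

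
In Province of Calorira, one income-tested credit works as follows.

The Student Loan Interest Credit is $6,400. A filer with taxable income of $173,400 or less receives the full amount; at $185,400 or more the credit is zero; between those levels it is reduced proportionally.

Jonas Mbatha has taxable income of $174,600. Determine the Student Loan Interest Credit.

Student Loan Interest Credit: $174,600 is $1,200 into a $12,000 phase-out range, leaving 10,800/12,000 of the credit: $6,400 × 10,800/12,000 = $5,760.

$5,760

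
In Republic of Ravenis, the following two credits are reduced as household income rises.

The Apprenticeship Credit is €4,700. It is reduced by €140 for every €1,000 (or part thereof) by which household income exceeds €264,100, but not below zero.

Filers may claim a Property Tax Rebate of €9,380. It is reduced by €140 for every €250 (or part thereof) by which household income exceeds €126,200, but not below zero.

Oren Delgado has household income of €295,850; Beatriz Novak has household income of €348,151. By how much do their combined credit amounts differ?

Oren (€295,850): Apprenticeship Credit: income exceeds €264,100 by €31,750, which is 32 full-or-partial €1,000 increments; reduction = 32 × €140 = €4,480, leaving €220. Property Tax Rebate: income exceeds €126,200 by €169,650 → 679 increments × €140 = €95,060 ≥ base, so the credit is €0. total €220 + €0 = €220
Beatriz (€348,151): Apprenticeship Credit: income exceeds €264,100 by €84,051 → 85 increments × €140 = €11,900 ≥ base, so the credit is €0. Property Tax Rebate: income exceeds €126,200 by €221,951 → 888 increments × €140 = €124,320 ≥ base, so the credit is €0. total €0 + €0 = €0
Difference: |€220 − €0| = €220.

€220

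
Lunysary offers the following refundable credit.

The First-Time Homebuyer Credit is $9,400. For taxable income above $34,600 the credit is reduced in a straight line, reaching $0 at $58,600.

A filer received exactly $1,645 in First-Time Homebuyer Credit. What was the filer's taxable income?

$54,400

$1,645 is 1,645/9,400 of the full $9,400, so 7,755/9,400 of the $24,000 range has been used: income = $34,600 + $24,000 × 7,755/9,400 = $54,400.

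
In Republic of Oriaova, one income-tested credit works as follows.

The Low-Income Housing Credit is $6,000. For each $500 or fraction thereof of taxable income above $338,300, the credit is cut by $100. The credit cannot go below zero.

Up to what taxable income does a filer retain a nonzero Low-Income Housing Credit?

$367,800

After 59 increments the reduction is 59 × $100 = $5,900, leaving $100; one more increment wipes it out. Increment 59 ends at excess 59 × $500 = $29,500, so the highest qualifying income is $338,300 + $29,500 = $367,800.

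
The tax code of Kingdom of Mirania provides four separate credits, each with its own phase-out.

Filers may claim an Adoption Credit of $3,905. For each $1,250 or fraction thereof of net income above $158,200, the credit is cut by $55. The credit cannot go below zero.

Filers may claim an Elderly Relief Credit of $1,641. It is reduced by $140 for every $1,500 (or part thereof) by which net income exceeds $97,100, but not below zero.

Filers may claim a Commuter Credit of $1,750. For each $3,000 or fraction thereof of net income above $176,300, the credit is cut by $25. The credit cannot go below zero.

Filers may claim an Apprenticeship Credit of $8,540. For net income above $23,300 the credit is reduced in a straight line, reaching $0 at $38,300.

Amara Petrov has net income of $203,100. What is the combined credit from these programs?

Adoption Credit: income exceeds $158,200 by $44,900, which is 36 full-or-partial $1,250 increments; reduction = 36 × $55 = $1,980, leaving $1,925.
Elderly Relief Credit: income exceeds $97,100 by $106,000 → 71 increments × $140 = $9,940 ≥ base, so the credit is $0.
Commuter Credit: income exceeds $176,300 by $26,800, which is 9 full-or-partial $3,000 increments; reduction = 9 × $25 = $225, leaving $1,525.
Apprenticeship Credit: $203,100 is at or above $38,300, so the credit is $0.
Total: $1,925 + $0 + $1,525 + $0 = $3,450.

$3,450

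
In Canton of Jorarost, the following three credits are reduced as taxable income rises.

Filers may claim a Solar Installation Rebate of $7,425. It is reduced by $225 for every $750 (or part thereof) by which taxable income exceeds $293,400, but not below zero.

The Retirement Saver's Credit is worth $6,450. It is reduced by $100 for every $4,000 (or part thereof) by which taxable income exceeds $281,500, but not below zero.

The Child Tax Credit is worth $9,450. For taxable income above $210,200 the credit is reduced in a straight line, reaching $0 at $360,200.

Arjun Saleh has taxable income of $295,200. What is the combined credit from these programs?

$16,895

Solar Installation Rebate: income exceeds $293,400 by $1,800, which is 3 full-or-partial $750 increments; reduction = 3 × $225 = $675, leaving $6,750.
Retirement Saver's Credit: income exceeds $281,500 by $13,700, which is 4 full-or-partial $4,000 increments; reduction = 4 × $100 = $400, leaving $6,050.
Child Tax Credit: $295,200 is $85,000 into a $150,000 phase-out range, leaving 65,000/150,000 of the credit: $9,450 × 65,000/150,000 = $4,095.
Total: $6,750 + $6,050 + $4,095 = $16,895.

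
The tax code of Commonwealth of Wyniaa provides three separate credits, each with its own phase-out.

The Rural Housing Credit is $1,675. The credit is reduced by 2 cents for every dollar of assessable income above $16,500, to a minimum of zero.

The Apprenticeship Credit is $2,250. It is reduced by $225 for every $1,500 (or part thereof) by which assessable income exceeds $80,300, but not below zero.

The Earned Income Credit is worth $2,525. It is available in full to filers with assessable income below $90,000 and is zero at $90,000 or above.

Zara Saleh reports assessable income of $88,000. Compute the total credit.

$3,670

Rural Housing Credit: 2% of the $71,500 excess over $16,500 is $1,430; credit = $1,675 − $1,430 = $245.
Apprenticeship Credit: income exceeds $80,300 by $7,700, which is 6 full-or-partial $1,500 increments; reduction = 6 × $225 = $1,350, leaving $900.
Earned Income Credit: $88,000 is below the $90,000 cutoff, so the full $2,525 applies.
Total: $245 + $900 + $2,525 = $3,670.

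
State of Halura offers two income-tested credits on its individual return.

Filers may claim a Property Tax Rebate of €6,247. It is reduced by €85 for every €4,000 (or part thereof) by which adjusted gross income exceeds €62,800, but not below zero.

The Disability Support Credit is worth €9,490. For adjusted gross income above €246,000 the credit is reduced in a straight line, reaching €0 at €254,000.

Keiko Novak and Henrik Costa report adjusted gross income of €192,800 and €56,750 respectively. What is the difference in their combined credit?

€2,805

Keiko (€192,800): Property Tax Rebate: income exceeds €62,800 by €130,000, which is 33 full-or-partial €4,000 increments; reduction = 33 × €85 = €2,805, leaving €3,442. Disability Support Credit: €192,800 is at or below the €246,000 threshold, so the full €9,490 applies. total €3,442 + €9,490 = €12,932
Henrik (€56,750): Property Tax Rebate: €56,750 is at or below the €62,800 threshold, so the full €6,247 applies. Disability Support Credit: €56,750 is at or below the €246,000 threshold, so the full €9,490 applies. total €6,247 + €9,490 = €15,737
Difference: |€12,932 − €15,737| = €2,805.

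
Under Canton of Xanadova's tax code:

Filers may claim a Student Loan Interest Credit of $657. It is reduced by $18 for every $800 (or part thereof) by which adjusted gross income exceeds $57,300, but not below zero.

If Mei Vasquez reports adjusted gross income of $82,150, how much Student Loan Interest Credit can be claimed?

Student Loan Interest Credit: income exceeds $57,300 by $24,850, which is 32 full-or-partial $800 increments; reduction = 32 × $18 = $576, leaving $81.

$81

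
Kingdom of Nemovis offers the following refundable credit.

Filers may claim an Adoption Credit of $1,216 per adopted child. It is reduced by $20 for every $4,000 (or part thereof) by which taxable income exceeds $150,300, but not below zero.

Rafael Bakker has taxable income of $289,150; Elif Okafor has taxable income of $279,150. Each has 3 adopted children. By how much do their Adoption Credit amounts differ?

$40

Rafael ($289,150): Adoption Credit: base = 3 × $1,216 = $3,648. income exceeds $150,300 by $138,850, which is 35 full-or-partial $4,000 increments; reduction = 35 × $20 = $700, leaving $2,948.
Elif ($279,150): Adoption Credit: base = 3 × $1,216 = $3,648. income exceeds $150,300 by $128,850, which is 33 full-or-partial $4,000 increments; reduction = 33 × $20 = $660, leaving $2,988.
Difference: |$2,948 − $2,988| = $40.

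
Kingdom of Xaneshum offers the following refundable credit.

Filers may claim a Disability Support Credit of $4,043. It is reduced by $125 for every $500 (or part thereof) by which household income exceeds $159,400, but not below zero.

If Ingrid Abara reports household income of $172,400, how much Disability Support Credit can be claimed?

Disability Support Credit: income exceeds $159,400 by $13,000, which is 26 full-or-partial $500 increments; reduction = 26 × $125 = $3,250, leaving $793.

$793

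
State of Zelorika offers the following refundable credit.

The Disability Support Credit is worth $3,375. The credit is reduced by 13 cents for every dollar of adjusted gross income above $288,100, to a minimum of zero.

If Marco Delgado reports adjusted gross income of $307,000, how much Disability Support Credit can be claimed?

$918

Disability Support Credit: 13% of the $18,900 excess over $288,100 is $2,457; credit = $3,375 − $2,457 = $918.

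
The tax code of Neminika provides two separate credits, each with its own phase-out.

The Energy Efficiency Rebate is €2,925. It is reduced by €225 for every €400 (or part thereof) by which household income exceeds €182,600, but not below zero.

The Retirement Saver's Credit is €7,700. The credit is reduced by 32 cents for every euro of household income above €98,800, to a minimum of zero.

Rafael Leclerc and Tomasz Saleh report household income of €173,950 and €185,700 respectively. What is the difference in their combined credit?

Rafael (€173,950): Energy Efficiency Rebate: €173,950 is at or below the €182,600 threshold, so the full €2,925 applies. Retirement Saver's Credit: 32% of the €75,150 excess over €98,800 is €24,048 ≥ base, so the credit is €0. total €2,925 + €0 = €2,925
Tomasz (€185,700): Energy Efficiency Rebate: income exceeds €182,600 by €3,100, which is 8 full-or-partial €400 increments; reduction = 8 × €225 = €1,800, leaving €1,125. Retirement Saver's Credit: 32% of the €86,900 excess over €98,800 is €27,808 ≥ base, so the credit is €0. total €1,125 + €0 = €1,125
Difference: |€2,925 − €1,125| = €1,800.

€1,800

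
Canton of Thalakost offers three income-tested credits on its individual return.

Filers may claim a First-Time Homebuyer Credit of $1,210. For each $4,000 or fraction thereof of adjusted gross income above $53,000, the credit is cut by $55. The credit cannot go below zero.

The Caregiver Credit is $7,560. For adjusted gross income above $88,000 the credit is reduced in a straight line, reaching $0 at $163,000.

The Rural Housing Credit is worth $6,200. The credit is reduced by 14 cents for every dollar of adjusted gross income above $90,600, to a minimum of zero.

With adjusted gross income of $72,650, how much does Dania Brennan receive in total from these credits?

First-Time Homebuyer Credit: income exceeds $53,000 by $19,650, which is 5 full-or-partial $4,000 increments; reduction = 5 × $55 = $275, leaving $935.
Caregiver Credit: $72,650 is at or below the $88,000 threshold, so the full $7,560 applies.
Rural Housing Credit: $72,650 is at or below the $90,600 threshold, so the full $6,200 applies.
Total: $935 + $7,560 + $6,200 = $14,695.

$14,695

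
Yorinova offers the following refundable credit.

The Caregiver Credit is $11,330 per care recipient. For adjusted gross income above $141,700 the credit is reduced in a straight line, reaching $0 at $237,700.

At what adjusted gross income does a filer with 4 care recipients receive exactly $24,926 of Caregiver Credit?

Full credit = 4 × $11,330 = $45,320.
$24,926 is 24,926/45,320 of the full $45,320, so 20,394/45,320 of the $96,000 range has been used: income = $141,700 + $96,000 × 20,394/45,320 = $184,900.

$184,900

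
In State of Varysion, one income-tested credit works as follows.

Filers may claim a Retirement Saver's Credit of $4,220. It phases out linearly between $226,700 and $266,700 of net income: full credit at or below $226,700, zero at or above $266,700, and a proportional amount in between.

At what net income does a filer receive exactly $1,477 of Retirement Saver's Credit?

$252,700

$1,477 is 1,477/4,220 of the full $4,220, so 2,743/4,220 of the $40,000 range has been used: income = $226,700 + $40,000 × 2,743/4,220 = $252,700.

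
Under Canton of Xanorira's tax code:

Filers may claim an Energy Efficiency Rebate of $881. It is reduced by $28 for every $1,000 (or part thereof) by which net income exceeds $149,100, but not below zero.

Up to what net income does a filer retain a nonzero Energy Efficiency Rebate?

After 31 increments the reduction is 31 × $28 = $868, leaving $13; one more increment wipes it out. Increment 31 ends at excess 31 × $1,000 = $31,000, so the highest qualifying income is $149,100 + $31,000 = $180,100.

$180,100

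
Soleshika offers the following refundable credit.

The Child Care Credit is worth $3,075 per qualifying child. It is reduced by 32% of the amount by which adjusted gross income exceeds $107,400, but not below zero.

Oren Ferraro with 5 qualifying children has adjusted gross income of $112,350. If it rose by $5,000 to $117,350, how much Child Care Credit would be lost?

$1,600

At $112,350 — base = 5 × $3,075 = $15,375. 32% of the $4,950 excess over $107,400 is $1,584; credit = $15,375 − $1,584 = $13,791.
At $117,350 — base = 5 × $3,075 = $15,375. 32% of the $9,950 excess over $107,400 is $3,184; credit = $15,375 − $3,184 = $12,191.
Lost: $13,791 − $12,191 = $1,600.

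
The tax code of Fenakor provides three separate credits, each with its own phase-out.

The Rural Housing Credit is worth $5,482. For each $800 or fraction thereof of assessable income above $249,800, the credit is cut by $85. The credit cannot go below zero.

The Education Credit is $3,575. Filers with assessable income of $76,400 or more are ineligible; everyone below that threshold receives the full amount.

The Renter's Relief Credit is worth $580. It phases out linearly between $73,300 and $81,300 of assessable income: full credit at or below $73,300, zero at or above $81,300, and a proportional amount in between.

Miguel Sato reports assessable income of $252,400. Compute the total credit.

$5,142

Rural Housing Credit: income exceeds $249,800 by $2,600, which is 4 full-or-partial $800 increments; reduction = 4 × $85 = $340, leaving $5,142.
Education Credit: $252,400 meets or exceeds the $76,400 cutoff, so the credit is $0.
Renter's Relief Credit: $252,400 is at or above $81,300, so the credit is $0.
Total: $5,142 + $0 + $0 = $5,142.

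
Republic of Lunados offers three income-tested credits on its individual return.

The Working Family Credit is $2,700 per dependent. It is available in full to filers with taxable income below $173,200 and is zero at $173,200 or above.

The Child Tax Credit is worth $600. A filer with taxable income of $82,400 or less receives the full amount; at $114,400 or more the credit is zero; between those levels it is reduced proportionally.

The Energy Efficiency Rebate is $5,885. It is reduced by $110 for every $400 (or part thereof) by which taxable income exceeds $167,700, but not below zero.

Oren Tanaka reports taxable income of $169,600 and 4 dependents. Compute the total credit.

$16,135

Working Family Credit: base = 4 × $2,700 = $10,800. $169,600 is below the $173,200 cutoff, so the full $10,800 applies.
Child Tax Credit: $169,600 is at or above $114,400, so the credit is $0.
Energy Efficiency Rebate: income exceeds $167,700 by $1,900, which is 5 full-or-partial $400 increments; reduction = 5 × $110 = $550, leaving $5,335.
Total: $10,800 + $0 + $5,335 = $16,135.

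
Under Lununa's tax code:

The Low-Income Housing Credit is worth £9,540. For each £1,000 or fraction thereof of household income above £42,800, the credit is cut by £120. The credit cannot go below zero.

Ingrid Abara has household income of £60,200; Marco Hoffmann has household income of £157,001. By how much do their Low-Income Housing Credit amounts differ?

Ingrid (£60,200): Low-Income Housing Credit: income exceeds £42,800 by £17,400, which is 18 full-or-partial £1,000 increments; reduction = 18 × £120 = £2,160, leaving £7,380.
Marco (£157,001): Low-Income Housing Credit: income exceeds £42,800 by £114,201 → 115 increments × £120 = £13,800 ≥ base, so the credit is £0.
Difference: |£7,380 − £0| = £7,380.

£7,380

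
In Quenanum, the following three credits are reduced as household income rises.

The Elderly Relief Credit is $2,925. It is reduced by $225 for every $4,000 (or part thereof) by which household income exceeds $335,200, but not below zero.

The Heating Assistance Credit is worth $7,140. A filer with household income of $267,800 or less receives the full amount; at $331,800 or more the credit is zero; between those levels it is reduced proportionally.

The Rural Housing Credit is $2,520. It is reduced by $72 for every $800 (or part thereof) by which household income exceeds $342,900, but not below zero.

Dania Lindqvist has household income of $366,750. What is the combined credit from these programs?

Elderly Relief Credit: income exceeds $335,200 by $31,550, which is 8 full-or-partial $4,000 increments; reduction = 8 × $225 = $1,800, leaving $1,125.
Heating Assistance Credit: $366,750 is at or above $331,800, so the credit is $0.
Rural Housing Credit: income exceeds $342,900 by $23,850, which is 30 full-or-partial $800 increments; reduction = 30 × $72 = $2,160, leaving $360.
Total: $1,125 + $0 + $360 = $1,485.

$1,485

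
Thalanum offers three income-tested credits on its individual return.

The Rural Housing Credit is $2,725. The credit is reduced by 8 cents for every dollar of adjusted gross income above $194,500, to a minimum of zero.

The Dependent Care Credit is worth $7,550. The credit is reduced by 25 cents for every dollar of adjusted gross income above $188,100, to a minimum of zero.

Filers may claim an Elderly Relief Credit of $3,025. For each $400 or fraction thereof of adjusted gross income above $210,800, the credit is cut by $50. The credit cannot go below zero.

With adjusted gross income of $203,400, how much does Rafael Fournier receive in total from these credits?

Rural Housing Credit: 8% of the $8,900 excess over $194,500 is $712; credit = $2,725 − $712 = $2,013.
Dependent Care Credit: 25% of the $15,300 excess over $188,100 is $3,825; credit = $7,550 − $3,825 = $3,725.
Elderly Relief Credit: $203,400 is at or below the $210,800 threshold, so the full $3,025 applies.
Total: $2,013 + $3,725 + $3,025 = $8,763.

$8,763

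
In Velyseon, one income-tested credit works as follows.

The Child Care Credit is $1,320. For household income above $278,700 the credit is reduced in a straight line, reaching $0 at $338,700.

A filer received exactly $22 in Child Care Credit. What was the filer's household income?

$337,700

$22 is 22/1,320 of the full $1,320, so 1,298/1,320 of the $60,000 range has been used: income = $278,700 + $60,000 × 1,298/1,320 = $337,700.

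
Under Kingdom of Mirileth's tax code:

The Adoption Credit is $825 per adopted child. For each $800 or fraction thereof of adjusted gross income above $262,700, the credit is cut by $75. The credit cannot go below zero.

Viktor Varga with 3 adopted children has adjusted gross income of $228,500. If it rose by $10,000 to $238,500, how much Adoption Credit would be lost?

$0

At $228,500 — base = 3 × $825 = $2,475. $228,500 is at or below the $262,700 threshold, so the full $2,475 applies.
At $238,500 — base = 3 × $825 = $2,475. $238,500 is at or below the $262,700 threshold, so the full $2,475 applies.
Lost: $2,475 − $2,475 = $0.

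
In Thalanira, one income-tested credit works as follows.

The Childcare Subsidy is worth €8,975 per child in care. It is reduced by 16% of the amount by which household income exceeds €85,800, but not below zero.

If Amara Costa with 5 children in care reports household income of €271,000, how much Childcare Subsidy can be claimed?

Childcare Subsidy: base = 5 × €8,975 = €44,875. 16% of the €185,200 excess over €85,800 is €29,632; credit = €44,875 − €29,632 = €15,243.

€15,243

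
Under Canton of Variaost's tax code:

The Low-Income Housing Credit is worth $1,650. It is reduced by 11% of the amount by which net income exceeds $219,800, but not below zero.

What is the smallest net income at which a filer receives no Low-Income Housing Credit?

The credit falls by 11% of each dollar above $219,800, so it reaches zero when the excess is $1,650 / 11% = $15,000: income = $219,800 + $15,000 = $234,800.

$234,800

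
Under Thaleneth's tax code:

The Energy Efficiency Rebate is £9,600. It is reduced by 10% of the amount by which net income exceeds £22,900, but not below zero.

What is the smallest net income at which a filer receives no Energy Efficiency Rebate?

The credit falls by 10% of each pound above £22,900, so it reaches zero when the excess is £9,600 / 10% = £96,000: income = £22,900 + £96,000 = £118,900.

£118,900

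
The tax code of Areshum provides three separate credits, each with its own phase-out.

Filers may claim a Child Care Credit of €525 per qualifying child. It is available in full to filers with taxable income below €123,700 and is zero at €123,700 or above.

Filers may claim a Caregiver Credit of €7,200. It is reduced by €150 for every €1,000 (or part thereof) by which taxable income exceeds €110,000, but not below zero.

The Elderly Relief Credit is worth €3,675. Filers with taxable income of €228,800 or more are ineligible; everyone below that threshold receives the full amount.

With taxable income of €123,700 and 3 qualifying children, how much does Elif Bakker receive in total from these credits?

Child Care Credit: base = 3 × €525 = €1,575. €123,700 meets or exceeds the €123,700 cutoff, so the credit is €0.
Caregiver Credit: income exceeds €110,000 by €13,700, which is 14 full-or-partial €1,000 increments; reduction = 14 × €150 = €2,100, leaving €5,100.
Elderly Relief Credit: €123,700 is below the €228,800 cutoff, so the full €3,675 applies.
Total: €0 + €5,100 + €3,675 = €8,775.

€8,775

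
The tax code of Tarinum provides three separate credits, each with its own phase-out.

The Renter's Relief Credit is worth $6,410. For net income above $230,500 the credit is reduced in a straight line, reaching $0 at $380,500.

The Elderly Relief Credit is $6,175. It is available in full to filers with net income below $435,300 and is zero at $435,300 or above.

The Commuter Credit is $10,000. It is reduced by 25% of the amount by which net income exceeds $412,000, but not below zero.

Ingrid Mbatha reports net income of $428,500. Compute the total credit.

Renter's Relief Credit: $428,500 is at or above $380,500, so the credit is $0.
Elderly Relief Credit: $428,500 is below the $435,300 cutoff, so the full $6,175 applies.
Commuter Credit: 25% of the $16,500 excess over $412,000 is $4,125; credit = $10,000 − $4,125 = $5,875.
Total: $0 + $6,175 + $5,875 = $12,050.

$12,050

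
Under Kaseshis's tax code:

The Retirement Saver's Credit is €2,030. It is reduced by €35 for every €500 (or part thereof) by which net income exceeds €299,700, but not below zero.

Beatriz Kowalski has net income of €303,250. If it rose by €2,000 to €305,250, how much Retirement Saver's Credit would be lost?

At €303,250 — income exceeds €299,700 by €3,550, which is 8 full-or-partial €500 increments; reduction = 8 × €35 = €280, leaving €1,750.
At €305,250 — income exceeds €299,700 by €5,550, which is 12 full-or-partial €500 increments; reduction = 12 × €35 = €420, leaving €1,610.
Lost: €1,750 − €1,610 = €140.

€140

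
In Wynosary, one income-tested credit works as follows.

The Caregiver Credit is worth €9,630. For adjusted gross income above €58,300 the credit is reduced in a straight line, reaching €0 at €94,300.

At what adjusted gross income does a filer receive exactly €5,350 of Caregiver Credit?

€74,300

€5,350 is 5,350/9,630 of the full €9,630, so 4,280/9,630 of the €36,000 range has been used: income = €58,300 + €36,000 × 4,280/9,630 = €74,300.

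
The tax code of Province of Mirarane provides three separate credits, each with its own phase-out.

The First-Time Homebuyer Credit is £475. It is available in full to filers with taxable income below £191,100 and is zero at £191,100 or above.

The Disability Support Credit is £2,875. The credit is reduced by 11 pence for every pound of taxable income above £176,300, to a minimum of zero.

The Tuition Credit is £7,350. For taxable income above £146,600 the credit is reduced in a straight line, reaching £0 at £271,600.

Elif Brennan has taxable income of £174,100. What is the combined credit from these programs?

First-Time Homebuyer Credit: £174,100 is below the £191,100 cutoff, so the full £475 applies.
Disability Support Credit: £174,100 is at or below the £176,300 threshold, so the full £2,875 applies.
Tuition Credit: £174,100 is £27,500 into a £125,000 phase-out range, leaving 97,500/125,000 of the credit: £7,350 × 97,500/125,000 = £5,733.
Total: £475 + £2,875 + £5,733 = £9,083.

£9,083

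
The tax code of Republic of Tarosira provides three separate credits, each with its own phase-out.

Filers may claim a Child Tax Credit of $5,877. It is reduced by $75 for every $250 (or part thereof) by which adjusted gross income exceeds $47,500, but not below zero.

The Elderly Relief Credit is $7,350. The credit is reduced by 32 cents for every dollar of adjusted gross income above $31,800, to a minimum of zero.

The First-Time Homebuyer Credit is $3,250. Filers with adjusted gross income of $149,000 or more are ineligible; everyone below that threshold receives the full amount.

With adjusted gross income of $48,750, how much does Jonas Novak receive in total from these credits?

$10,678

Child Tax Credit: income exceeds $47,500 by $1,250, which is 5 full-or-partial $250 increments; reduction = 5 × $75 = $375, leaving $5,502.
Elderly Relief Credit: 32% of the $16,950 excess over $31,800 is $5,424; credit = $7,350 − $5,424 = $1,926.
First-Time Homebuyer Credit: $48,750 is below the $149,000 cutoff, so the full $3,250 applies.
Total: $5,502 + $1,926 + $3,250 = $10,678.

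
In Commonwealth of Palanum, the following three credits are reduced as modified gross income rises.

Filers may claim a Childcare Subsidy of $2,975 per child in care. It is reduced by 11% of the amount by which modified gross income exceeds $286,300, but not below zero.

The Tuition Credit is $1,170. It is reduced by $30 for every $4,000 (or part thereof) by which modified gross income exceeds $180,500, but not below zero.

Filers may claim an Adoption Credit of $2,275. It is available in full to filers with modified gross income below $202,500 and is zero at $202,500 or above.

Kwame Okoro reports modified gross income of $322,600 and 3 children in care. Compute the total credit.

$5,022

Childcare Subsidy: base = 3 × $2,975 = $8,925. 11% of the $36,300 excess over $286,300 is $3,993; credit = $8,925 − $3,993 = $4,932.
Tuition Credit: income exceeds $180,500 by $142,100, which is 36 full-or-partial $4,000 increments; reduction = 36 × $30 = $1,080, leaving $90.
Adoption Credit: $322,600 meets or exceeds the $202,500 cutoff, so the credit is $0.
Total: $4,932 + $90 + $0 = $5,022.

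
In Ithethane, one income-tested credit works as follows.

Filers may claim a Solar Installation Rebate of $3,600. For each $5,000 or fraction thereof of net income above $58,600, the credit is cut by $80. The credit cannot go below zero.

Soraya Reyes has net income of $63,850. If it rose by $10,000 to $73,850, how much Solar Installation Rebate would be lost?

$160

At $63,850 — income exceeds $58,600 by $5,250, which is 2 full-or-partial $5,000 increments; reduction = 2 × $80 = $160, leaving $3,440.
At $73,850 — income exceeds $58,600 by $15,250, which is 4 full-or-partial $5,000 increments; reduction = 4 × $80 = $320, leaving $3,280.
Lost: $3,440 − $3,280 = $160.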